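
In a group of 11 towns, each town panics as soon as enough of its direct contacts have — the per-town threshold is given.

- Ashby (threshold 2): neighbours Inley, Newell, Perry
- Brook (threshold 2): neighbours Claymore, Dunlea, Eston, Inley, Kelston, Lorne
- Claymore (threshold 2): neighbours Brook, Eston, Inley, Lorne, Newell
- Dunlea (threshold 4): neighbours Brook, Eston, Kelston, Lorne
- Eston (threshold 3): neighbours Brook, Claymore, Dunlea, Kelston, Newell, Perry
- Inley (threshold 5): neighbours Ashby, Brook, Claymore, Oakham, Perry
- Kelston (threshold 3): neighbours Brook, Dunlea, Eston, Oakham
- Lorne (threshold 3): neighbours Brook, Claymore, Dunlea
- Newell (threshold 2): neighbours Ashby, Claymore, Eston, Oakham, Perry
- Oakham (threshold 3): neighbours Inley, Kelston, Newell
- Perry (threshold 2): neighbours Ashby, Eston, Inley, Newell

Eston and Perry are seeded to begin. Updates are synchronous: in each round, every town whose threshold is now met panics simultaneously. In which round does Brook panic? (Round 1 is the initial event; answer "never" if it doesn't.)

4

Round 1 — Eston, Perry panic (initial).
Round 2 — checking thresholds:
  Ashby: 1 of 3 neighbours < 2, below threshold.
  Brook: 1 of 6 neighbours < 2, below threshold.
  Claymore: 1 of 5 neighbours < 2, below threshold.
  Dunlea: 1 of 4 neighbours < 4, below threshold.
  Inley: 1 of 5 neighbours < 5, below threshold.
  Kelston: 1 of 4 neighbours < 3, below threshold.
  Newell: 2 of 5 neighbours ≥ 2, panics.
Round 3 — checking thresholds:
  Ashby: 2 of 3 neighbours ≥ 2, panics.
  Brook: 1 of 6 neighbours < 2, below threshold.
  Claymore: 2 of 5 neighbours ≥ 2, panics.
  Dunlea: 1 of 4 neighbours < 4, below threshold.
  Inley: 1 of 5 neighbours < 5, below threshold.
  Kelston: 1 of 4 neighbours < 3, below threshold.
  Oakham: 1 of 3 neighbours < 3, below threshold.
Round 4 — checking thresholds:
  Brook: 2 of 6 neighbours ≥ 2, panics.
  Dunlea: 1 of 4 neighbours < 4, below threshold.
  Inley: 3 of 5 neighbours < 5, below threshold.
  Kelston: 1 of 4 neighbours < 3, below threshold.
  Lorne: 1 of 3 neighbours < 3, below threshold.
  Oakham: 1 of 3 neighbours < 3, below threshold.
Round 5 — no new panics; cascade stops.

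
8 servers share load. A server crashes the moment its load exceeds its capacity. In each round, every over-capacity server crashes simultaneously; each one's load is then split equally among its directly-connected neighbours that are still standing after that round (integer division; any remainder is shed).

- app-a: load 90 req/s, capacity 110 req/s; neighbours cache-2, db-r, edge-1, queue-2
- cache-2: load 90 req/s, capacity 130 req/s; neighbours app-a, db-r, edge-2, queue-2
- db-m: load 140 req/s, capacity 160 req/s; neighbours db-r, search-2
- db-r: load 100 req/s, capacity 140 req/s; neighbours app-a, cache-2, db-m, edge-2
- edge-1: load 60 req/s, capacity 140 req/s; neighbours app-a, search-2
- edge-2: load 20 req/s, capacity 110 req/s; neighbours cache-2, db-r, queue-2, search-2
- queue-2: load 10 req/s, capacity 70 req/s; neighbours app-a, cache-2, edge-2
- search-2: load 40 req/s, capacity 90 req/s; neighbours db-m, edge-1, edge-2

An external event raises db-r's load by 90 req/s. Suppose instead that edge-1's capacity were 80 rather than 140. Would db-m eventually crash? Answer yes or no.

With edge-1's capacity at 80:
Round 1 — db-r at 190 > 140. db-r crashes.
  db-r sheds 190 req/s to app-a, cache-2, db-m, edge-2: 47 each (2 lost).
    app-a: 90+47 = 137 > 110
    cache-2: 90+47 = 137 > 130
    db-m: 140+47 = 187 > 160
    edge-2: 20+47 = 67 ≤ 110
Round 2 — app-a, cache-2, db-m crash.
  app-a sheds 137 req/s to edge-1, queue-2: 68 each (1 lost).
    edge-1: 60+68 = 128 > 80
    queue-2: 10+68 = 78 > 70
  cache-2 sheds 137 req/s to edge-2, queue-2: 68 each (1 lost).
    edge-2: 67+68 = 135 > 110
    queue-2: 78+68 = 146 > 70
  db-m sheds 187 req/s to search-2: 187 each.
    search-2: 40+187 = 227 > 90
Round 3 — edge-1, edge-2, queue-2, search-2 crash.
  edge-1 sheds 128 req/s: no online neighbours, lost.
  edge-2 sheds 135 req/s: no online neighbours, lost.
  queue-2 sheds 146 req/s: no online neighbours, lost.
  search-2 sheds 227 req/s: no online neighbours, lost.
No further crashes.

yes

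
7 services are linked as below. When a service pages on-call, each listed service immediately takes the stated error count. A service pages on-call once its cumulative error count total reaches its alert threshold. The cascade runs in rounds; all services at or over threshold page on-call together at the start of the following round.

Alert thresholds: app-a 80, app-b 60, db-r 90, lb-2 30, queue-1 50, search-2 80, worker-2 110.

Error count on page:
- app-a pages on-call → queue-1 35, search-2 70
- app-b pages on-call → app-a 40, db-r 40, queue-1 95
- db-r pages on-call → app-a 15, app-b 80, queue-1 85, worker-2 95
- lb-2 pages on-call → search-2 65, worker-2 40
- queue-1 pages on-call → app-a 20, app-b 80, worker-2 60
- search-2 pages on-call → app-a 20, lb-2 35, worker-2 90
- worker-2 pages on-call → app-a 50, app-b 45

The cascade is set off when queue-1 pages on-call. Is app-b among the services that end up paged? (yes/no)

Round 1 — queue-1 pages on-call (initial).
  app-a: +20 → 20 < 80
  app-b: +80 → 80 ≥ 60
  worker-2: +60 → 60 < 110
Round 2 — app-b pages on-call.
  app-a: +40 → 60 < 80
  db-r: +40 → 40 < 90
No further pages.

yes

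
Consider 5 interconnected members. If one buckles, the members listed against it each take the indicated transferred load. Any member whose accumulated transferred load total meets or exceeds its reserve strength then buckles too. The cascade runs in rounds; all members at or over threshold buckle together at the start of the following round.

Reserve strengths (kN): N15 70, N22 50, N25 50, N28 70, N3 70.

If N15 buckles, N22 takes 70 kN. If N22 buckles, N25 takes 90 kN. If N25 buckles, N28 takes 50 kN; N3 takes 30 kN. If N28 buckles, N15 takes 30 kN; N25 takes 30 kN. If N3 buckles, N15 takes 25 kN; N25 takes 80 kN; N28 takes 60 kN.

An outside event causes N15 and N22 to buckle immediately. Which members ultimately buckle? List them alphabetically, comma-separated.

N15, N22, N25

Round 1 — N15, N22 buckle (initial).
  N25: +90 → 90 ≥ 50
Round 2 — N25 buckles.
  N28: +50 → 50 < 70
  N3: +30 → 30 < 70
No further bucklings.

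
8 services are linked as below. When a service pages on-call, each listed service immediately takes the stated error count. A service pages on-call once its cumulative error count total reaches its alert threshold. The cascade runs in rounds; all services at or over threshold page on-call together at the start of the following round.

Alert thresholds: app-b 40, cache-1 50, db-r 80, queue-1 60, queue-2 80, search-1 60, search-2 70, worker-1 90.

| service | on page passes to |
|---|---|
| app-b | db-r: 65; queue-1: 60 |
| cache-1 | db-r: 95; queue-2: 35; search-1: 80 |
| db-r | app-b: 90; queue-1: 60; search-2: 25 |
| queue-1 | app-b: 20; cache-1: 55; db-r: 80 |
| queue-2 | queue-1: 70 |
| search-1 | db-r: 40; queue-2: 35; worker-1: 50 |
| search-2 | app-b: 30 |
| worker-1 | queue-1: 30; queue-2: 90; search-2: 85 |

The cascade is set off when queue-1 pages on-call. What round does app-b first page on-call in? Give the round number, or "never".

3

Round 1 — queue-1 pages on-call (initial).
  app-b: +20 → 20 < 40
  cache-1: +55 → 55 ≥ 50
  db-r: +80 → 80 ≥ 80
Round 2 — cache-1, db-r page on-call.
  app-b: +90 → 110 ≥ 40
  queue-2: +35 → 35 < 80
  search-1: +80 → 80 ≥ 60
  search-2: +25 → 25 < 70
Round 3 — app-b, search-1 page on-call.
  queue-2: +35 → 70 < 80
  worker-1: +50 → 50 < 90
No further pages.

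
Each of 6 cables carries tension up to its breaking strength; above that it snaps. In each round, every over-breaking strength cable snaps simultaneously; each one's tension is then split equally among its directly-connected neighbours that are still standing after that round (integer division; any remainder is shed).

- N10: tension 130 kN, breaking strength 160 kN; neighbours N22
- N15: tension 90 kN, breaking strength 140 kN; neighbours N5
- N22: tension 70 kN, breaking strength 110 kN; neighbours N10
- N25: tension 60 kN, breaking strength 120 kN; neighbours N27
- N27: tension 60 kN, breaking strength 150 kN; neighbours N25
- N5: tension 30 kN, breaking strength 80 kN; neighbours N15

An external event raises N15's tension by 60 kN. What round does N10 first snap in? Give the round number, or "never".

never

Round 1 — N15 at 150 > 140. N15 snaps.
  N15 sheds 150 kN to N5: 150 each.
    N5: 30+150 = 180 > 80
Round 2 — N5 snaps.
  N5 sheds 180 kN: no online neighbours, lost.
No further breaks.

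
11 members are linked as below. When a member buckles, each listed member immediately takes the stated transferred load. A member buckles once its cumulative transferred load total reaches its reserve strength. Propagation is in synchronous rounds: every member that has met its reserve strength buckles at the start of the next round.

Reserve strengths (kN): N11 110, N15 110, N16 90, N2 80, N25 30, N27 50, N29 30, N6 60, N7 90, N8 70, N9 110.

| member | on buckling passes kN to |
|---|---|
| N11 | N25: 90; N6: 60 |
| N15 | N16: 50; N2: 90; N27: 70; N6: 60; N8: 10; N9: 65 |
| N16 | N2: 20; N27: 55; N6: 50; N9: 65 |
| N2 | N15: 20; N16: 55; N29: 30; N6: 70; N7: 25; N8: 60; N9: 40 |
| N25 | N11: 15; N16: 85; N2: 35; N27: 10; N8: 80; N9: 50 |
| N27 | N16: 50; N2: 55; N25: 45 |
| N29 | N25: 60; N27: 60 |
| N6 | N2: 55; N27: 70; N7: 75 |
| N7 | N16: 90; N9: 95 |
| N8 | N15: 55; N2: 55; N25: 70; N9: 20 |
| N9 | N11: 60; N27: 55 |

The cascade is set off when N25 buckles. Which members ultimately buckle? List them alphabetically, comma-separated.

Round 1 — N25 buckles (initial).
  N11: +15 → 15 < 110
  N16: +85 → 85 < 90
  N2: +35 → 35 < 80
  N27: +10 → 10 < 50
  N8: +80 → 80 ≥ 70
  N9: +50 → 50 < 110
Round 2 — N8 buckles.
  N15: +55 → 55 < 110
  N2: +55 → 90 ≥ 80
  N9: +20 → 70 < 110
Round 3 — N2 buckles.
  N15: +20 → 75 < 110
  N16: +55 → 140 ≥ 90
  N29: +30 → 30 ≥ 30
  N6: +70 → 70 ≥ 60
  N7: +25 → 25 < 90
  N9: +40 → 110 ≥ 110
Round 4 — N16, N29, N6, N9 buckle.
  N11: +60 → 75 < 110
  N27: +55+60+70+55 → 250 ≥ 50
  N7: +75 → 100 ≥ 90
Round 5 — N27, N7 buckle.
No further bucklings.

N16, N2, N25, N27, N29, N6, N7, N8, N9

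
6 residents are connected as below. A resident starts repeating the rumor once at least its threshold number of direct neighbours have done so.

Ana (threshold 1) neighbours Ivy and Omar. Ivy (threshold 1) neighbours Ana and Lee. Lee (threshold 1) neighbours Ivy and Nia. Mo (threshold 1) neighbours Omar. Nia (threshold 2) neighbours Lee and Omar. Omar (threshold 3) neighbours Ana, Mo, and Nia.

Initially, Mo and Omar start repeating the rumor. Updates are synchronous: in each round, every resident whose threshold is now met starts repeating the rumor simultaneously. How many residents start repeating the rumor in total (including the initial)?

6

Round 1 — Mo, Omar start repeating the rumor (initial).
Round 2 — checking thresholds:
  Ana: 1 of 2 neighbours ≥ 1, starts repeating the rumor.
  Nia: 1 of 2 neighbours < 2, holds.
Round 3 — checking thresholds:
  Ivy: 1 of 2 neighbours ≥ 1, starts repeating the rumor.
  Nia: 1 of 2 neighbours < 2, holds.
Round 4 — checking thresholds:
  Lee: 1 of 2 neighbours ≥ 1, starts repeating the rumor.
  Nia: 1 of 2 neighbours < 2, holds.
Round 5 — checking thresholds:
  Nia: 2 of 2 neighbours ≥ 2, starts repeating the rumor.
Round 6 — no new spreads; cascade stops.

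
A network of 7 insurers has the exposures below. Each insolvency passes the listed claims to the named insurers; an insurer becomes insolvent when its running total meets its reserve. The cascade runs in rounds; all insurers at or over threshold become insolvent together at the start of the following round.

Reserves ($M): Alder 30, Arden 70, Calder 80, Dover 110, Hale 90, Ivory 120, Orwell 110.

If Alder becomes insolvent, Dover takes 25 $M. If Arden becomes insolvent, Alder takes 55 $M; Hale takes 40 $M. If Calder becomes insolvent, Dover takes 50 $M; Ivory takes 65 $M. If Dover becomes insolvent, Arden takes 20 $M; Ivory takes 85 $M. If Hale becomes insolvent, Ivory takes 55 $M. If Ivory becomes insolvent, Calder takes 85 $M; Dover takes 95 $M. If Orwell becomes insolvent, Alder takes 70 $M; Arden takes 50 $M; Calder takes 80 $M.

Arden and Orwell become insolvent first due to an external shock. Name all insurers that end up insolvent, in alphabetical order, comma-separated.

Round 1 — Arden, Orwell become insolvent (initial).
  Alder: +55+70 → 125 ≥ 30
  Calder: +80 → 80 ≥ 80
  Hale: +40 → 40 < 90
Round 2 — Alder, Calder become insolvent.
  Dover: +25+50 → 75 < 110
  Ivory: +65 → 65 < 120
No further insolvencies.

Alder, Arden, Calder, Orwell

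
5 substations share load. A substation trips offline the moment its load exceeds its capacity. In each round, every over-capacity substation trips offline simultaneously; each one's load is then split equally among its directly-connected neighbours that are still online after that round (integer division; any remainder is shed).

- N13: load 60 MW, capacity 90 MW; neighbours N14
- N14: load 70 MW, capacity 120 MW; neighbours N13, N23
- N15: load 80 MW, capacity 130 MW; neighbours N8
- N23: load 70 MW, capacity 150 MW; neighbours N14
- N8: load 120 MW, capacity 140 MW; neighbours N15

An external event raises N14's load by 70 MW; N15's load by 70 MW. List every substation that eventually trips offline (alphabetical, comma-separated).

N13, N14, N15, N8

Round 1 — N14 at 140 > 120; N15 at 150 > 130. N14, N15 trip offline.
  N14 sheds 140 MW to N13, N23: 70 each.
    N13: 60+70 = 130 > 90
    N23: 70+70 = 140 ≤ 150
  N15 sheds 150 MW to N8: 150 each.
    N8: 120+150 = 270 > 140
Round 2 — N13, N8 trip offline.
  N13 sheds 130 MW: no online neighbours, lost.
  N8 sheds 270 MW: no online neighbours, lost.
No further trips.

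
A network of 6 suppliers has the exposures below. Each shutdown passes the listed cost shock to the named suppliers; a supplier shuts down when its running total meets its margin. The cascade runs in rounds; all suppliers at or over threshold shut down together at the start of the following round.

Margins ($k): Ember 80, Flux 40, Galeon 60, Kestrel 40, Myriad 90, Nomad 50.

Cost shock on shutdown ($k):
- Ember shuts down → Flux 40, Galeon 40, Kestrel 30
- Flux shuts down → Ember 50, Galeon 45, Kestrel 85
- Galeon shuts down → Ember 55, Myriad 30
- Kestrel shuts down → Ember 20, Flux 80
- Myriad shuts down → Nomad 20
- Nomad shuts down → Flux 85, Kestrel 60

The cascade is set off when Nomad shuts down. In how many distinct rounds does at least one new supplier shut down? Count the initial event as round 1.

2

Round 1 — Nomad shuts down (initial).
  Flux: +85 → 85 ≥ 40
  Kestrel: +60 → 60 ≥ 40
Round 2 — Flux, Kestrel shut down.
  Ember: +50+20 → 70 < 80
  Galeon: +45 → 45 < 60
No further shutdowns.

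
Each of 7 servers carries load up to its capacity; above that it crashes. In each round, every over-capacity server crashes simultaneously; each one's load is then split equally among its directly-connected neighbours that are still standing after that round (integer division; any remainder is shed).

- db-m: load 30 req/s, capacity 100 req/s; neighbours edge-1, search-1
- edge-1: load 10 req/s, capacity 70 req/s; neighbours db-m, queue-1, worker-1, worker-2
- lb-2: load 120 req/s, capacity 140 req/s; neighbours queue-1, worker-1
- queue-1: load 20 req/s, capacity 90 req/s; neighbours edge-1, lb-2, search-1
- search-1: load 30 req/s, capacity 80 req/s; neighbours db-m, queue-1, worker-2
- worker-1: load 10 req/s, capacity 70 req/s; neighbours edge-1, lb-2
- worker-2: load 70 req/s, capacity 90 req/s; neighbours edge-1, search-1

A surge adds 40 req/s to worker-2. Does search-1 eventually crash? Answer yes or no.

Round 1 — worker-2 at 110 > 90. worker-2 crashes.
  worker-2 sheds 110 req/s to edge-1, search-1: 55 each.
    edge-1: 10+55 = 65 ≤ 70
    search-1: 30+55 = 85 > 80
Round 2 — search-1 crashes.
  search-1 sheds 85 req/s to db-m, queue-1: 42 each (1 lost).
    db-m: 30+42 = 72 ≤ 100
    queue-1: 20+42 = 62 ≤ 90
No further crashes.

yes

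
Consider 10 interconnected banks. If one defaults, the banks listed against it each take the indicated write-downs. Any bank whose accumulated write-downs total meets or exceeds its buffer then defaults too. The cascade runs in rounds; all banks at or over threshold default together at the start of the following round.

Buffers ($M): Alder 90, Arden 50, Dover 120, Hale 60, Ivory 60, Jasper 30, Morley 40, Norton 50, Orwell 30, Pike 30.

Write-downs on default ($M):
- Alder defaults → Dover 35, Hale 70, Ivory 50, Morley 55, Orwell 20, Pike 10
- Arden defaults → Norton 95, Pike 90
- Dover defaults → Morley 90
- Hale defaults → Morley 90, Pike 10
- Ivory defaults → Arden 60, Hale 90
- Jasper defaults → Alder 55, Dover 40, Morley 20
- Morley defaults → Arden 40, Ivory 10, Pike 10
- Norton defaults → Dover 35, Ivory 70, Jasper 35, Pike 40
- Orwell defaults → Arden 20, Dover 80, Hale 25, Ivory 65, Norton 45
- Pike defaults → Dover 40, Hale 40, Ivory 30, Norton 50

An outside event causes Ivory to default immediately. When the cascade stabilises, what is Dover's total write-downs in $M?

115

Round 1 — Ivory defaults (initial).
  Arden: +60 → 60 ≥ 50
  Hale: +90 → 90 ≥ 60
Round 2 — Arden, Hale default.
  Morley: +90 → 90 ≥ 40
  Norton: +95 → 95 ≥ 50
  Pike: +90+10 → 100 ≥ 30
Round 3 — Morley, Norton, Pike default.
  Dover: +35+40 → 75 < 120
  Jasper: +35 → 35 ≥ 30
Round 4 — Jasper defaults.
  Alder: +55 → 55 < 90
  Dover: +40 → 115 < 120
No further defaults.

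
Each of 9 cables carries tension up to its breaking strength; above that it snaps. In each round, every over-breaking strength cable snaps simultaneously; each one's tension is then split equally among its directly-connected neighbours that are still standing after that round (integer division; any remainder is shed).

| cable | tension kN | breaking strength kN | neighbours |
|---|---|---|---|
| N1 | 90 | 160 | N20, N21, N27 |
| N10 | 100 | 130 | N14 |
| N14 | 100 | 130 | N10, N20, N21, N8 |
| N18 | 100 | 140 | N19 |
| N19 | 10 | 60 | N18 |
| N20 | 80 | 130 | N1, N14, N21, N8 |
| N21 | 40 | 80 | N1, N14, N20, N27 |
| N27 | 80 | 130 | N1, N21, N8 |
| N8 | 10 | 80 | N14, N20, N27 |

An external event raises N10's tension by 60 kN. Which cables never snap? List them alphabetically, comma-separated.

Round 1 — N10 at 160 > 130. N10 snaps.
  N10 sheds 160 kN to N14: 160 each.
    N14: 100+160 = 260 > 130
Round 2 — N14 snaps.
  N14 sheds 260 kN to N20, N21, N8: 86 each (2 lost).
    N20: 80+86 = 166 > 130
    N21: 40+86 = 126 > 80
    N8: 10+86 = 96 > 80
Round 3 — N20, N21, N8 snap.
  N20 sheds 166 kN to N1: 166 each.
    N1: 90+166 = 256 > 160
  N21 sheds 126 kN to N1, N27: 63 each.
    N1: 256+63 = 319 > 160
    N27: 80+63 = 143 > 130
  N8 sheds 96 kN to N27: 96 each.
    N27: 143+96 = 239 > 130
Round 4 — N1, N27 snap.
  N1 sheds 319 kN: no online neighbours, lost.
  N27 sheds 239 kN: no online neighbours, lost.
No further breaks.

N18, N19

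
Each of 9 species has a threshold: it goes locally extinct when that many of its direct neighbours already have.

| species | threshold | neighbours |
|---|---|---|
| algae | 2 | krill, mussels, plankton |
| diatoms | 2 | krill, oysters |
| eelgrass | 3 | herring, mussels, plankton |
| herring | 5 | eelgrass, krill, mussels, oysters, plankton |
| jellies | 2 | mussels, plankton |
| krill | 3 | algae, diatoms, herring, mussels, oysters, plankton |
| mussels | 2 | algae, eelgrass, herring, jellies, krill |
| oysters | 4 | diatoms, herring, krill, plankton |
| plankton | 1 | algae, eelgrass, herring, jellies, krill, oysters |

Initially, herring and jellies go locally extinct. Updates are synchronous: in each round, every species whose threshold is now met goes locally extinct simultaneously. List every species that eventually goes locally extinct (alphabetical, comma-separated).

Round 1 — herring, jellies go locally extinct (initial).
Round 2 — checking thresholds:
  eelgrass: 1 of 3 neighbours < 3, below threshold.
  krill: 1 of 6 neighbours < 3, below threshold.
  mussels: 2 of 5 neighbours ≥ 2, goes locally extinct.
  oysters: 1 of 4 neighbours < 4, below threshold.
  plankton: 2 of 6 neighbours ≥ 1, goes locally extinct.
Round 3 — checking thresholds:
  algae: 2 of 3 neighbours ≥ 2, goes locally extinct.
  eelgrass: 3 of 3 neighbours ≥ 3, goes locally extinct.
  krill: 3 of 6 neighbours ≥ 3, goes locally extinct.
  oysters: 2 of 4 neighbours < 4, below threshold.
Round 4 — no new extinctions; cascade stops.

algae, eelgrass, herring, jellies, krill, mussels, plankton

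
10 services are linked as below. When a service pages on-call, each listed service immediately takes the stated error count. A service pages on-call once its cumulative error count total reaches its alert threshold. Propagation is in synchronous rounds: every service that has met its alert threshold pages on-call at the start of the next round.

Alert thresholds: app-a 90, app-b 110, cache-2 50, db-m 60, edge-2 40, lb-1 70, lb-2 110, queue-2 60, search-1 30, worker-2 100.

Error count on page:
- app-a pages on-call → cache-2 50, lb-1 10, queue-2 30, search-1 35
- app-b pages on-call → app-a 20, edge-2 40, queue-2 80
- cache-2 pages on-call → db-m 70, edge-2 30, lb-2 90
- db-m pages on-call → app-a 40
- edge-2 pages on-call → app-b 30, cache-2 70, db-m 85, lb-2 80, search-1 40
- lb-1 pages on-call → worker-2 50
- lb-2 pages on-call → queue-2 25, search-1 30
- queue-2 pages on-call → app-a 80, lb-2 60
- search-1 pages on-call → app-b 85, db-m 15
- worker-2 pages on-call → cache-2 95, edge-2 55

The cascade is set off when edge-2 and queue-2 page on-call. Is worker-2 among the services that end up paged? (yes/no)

Round 1 — edge-2, queue-2 page on-call (initial).
  app-a: +80 → 80 < 90
  app-b: +30 → 30 < 110
  cache-2: +70 → 70 ≥ 50
  db-m: +85 → 85 ≥ 60
  lb-2: +80+60 → 140 ≥ 110
  search-1: +40 → 40 ≥ 30
Round 2 — cache-2, db-m, lb-2, search-1 page on-call.
  app-a: +40 → 120 ≥ 90
  app-b: +85 → 115 ≥ 110
Round 3 — app-a, app-b page on-call.
  lb-1: +10 → 10 < 70
No further pages.

no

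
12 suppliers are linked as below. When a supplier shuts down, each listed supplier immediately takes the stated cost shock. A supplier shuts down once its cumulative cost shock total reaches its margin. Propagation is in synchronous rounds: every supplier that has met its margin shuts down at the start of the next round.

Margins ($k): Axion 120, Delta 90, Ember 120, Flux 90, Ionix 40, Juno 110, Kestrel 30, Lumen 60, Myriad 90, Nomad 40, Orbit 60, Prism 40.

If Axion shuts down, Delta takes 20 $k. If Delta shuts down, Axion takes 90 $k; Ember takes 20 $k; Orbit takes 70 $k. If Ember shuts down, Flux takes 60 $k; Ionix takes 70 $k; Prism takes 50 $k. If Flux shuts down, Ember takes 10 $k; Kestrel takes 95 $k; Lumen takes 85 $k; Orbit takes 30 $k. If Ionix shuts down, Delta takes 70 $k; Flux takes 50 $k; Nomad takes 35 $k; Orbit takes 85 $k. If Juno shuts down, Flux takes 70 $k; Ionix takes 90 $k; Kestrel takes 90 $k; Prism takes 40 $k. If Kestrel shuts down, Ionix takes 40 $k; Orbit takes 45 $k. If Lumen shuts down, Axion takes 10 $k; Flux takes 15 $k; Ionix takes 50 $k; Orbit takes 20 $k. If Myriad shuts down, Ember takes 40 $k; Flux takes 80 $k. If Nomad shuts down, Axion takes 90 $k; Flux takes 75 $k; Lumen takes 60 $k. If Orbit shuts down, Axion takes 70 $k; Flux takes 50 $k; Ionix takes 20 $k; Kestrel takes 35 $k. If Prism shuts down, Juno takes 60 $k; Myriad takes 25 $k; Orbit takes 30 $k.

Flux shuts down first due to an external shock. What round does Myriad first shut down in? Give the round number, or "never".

Round 1 — Flux shuts down (initial).
  Ember: +10 → 10 < 120
  Kestrel: +95 → 95 ≥ 30
  Lumen: +85 → 85 ≥ 60
  Orbit: +30 → 30 < 60
Round 2 — Kestrel, Lumen shut down.
  Axion: +10 → 10 < 120
  Ionix: +40+50 → 90 ≥ 40
  Orbit: +45+20 → 95 ≥ 60
Round 3 — Ionix, Orbit shut down.
  Axion: +70 → 80 < 120
  Delta: +70 → 70 < 90
  Nomad: +35 → 35 < 40
No further shutdowns.

never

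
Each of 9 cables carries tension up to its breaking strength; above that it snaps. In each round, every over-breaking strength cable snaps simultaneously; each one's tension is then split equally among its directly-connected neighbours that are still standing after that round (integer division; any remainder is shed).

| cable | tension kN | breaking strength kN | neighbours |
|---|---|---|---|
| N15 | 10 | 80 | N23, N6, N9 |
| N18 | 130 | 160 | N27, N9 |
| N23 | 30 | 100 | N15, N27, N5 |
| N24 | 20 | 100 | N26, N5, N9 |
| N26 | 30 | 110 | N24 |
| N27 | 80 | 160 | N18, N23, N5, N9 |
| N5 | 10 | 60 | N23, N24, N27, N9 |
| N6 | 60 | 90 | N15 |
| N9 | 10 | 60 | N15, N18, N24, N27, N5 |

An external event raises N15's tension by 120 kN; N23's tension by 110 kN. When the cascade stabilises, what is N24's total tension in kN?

Round 1 — N15 at 130 > 80; N23 at 140 > 100. N15, N23 snap.
  N15 sheds 130 kN to N6, N9: 65 each.
    N6: 60+65 = 125 > 90
    N9: 10+65 = 75 > 60
  N23 sheds 140 kN to N27, N5: 70 each.
    N27: 80+70 = 150 ≤ 160
    N5: 10+70 = 80 > 60
Round 2 — N5, N6, N9 snap.
  N5 sheds 80 kN to N24, N27: 40 each.
    N24: 20+40 = 60 ≤ 100
    N27: 150+40 = 190 > 160
  N6 sheds 125 kN: no online neighbours, lost.
  N9 sheds 75 kN to N18, N24, N27: 25 each.
    N18: 130+25 = 155 ≤ 160
    N24: 60+25 = 85 ≤ 100
    N27: 190+25 = 215 > 160
Round 3 — N27 snaps.
  N27 sheds 215 kN to N18: 215 each.
    N18: 155+215 = 370 > 160
Round 4 — N18 snaps.
  N18 sheds 370 kN: no online neighbours, lost.
No further breaks.

85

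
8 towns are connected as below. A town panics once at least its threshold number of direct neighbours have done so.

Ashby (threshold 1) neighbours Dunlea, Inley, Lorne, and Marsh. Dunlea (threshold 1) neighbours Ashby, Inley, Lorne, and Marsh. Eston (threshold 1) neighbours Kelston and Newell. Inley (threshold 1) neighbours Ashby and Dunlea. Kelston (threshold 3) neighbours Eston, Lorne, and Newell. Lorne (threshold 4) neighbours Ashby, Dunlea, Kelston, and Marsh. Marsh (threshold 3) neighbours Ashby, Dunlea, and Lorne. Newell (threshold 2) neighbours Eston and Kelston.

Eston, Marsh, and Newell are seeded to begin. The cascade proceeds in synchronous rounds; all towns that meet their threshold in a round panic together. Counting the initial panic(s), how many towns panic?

6

Round 1 — Eston, Marsh, Newell panic (initial).
Round 2 — checking thresholds:
  Ashby: 1 of 4 neighbours ≥ 1, panics.
  Dunlea: 1 of 4 neighbours ≥ 1, panics.
  Kelston: 2 of 3 neighbours < 3, holds.
  Lorne: 1 of 4 neighbours < 4, holds.
Round 3 — checking thresholds:
  Inley: 2 of 2 neighbours ≥ 1, panics.
  Kelston: 2 of 3 neighbours < 3, holds.
  Lorne: 3 of 4 neighbours < 4, holds.
Round 4 — no new panics; cascade stops.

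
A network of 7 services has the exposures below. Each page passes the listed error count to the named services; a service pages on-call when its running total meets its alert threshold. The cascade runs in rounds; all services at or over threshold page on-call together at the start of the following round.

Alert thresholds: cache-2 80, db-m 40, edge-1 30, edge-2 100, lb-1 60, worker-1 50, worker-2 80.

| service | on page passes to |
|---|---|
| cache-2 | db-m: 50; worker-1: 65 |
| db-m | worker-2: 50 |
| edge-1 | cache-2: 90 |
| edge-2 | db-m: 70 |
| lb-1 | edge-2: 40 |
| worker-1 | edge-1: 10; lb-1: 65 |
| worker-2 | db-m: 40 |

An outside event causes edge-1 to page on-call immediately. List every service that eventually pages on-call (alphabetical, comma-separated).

Round 1 — edge-1 pages on-call (initial).
  cache-2: +90 → 90 ≥ 80
Round 2 — cache-2 pages on-call.
  db-m: +50 → 50 ≥ 40
  worker-1: +65 → 65 ≥ 50
Round 3 — db-m, worker-1 page on-call.
  lb-1: +65 → 65 ≥ 60
  worker-2: +50 → 50 < 80
Round 4 — lb-1 pages on-call.
  edge-2: +40 → 40 < 100
No further pages.

cache-2, db-m, edge-1, lb-1, worker-1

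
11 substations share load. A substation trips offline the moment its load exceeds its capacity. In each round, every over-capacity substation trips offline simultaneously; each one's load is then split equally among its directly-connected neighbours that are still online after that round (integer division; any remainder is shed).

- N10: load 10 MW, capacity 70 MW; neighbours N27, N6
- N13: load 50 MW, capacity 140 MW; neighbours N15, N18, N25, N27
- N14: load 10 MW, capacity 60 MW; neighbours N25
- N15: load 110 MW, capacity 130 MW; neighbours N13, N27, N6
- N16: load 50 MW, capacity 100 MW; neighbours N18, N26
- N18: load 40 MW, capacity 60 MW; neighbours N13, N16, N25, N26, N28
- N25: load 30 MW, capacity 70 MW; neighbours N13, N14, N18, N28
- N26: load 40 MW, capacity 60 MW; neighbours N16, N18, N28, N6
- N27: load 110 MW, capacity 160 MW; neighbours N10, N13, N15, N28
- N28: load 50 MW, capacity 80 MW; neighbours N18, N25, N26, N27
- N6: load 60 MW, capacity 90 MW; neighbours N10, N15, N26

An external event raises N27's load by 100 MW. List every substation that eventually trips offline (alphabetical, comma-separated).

N10, N13, N14, N15, N16, N18, N25, N26, N27, N28, N6

Round 1 — N27 at 210 > 160. N27 trips offline.
  N27 sheds 210 MW to N10, N13, N15, N28: 52 each (2 lost).
    N10: 10+52 = 62 ≤ 70
    N13: 50+52 = 102 ≤ 140
    N15: 110+52 = 162 > 130
    N28: 50+52 = 102 > 80
Round 2 — N15, N28 trip offline.
  N15 sheds 162 MW to N13, N6: 81 each.
    N13: 102+81 = 183 > 140
    N6: 60+81 = 141 > 90
  N28 sheds 102 MW to N18, N25, N26: 34 each.
    N18: 40+34 = 74 > 60
    N25: 30+34 = 64 ≤ 70
    N26: 40+34 = 74 > 60
Round 3 — N13, N18, N26, N6 trip offline.
  N13 sheds 183 MW to N25: 183 each.
    N25: 64+183 = 247 > 70
  N18 sheds 74 MW to N16, N25: 37 each.
    N16: 50+37 = 87 ≤ 100
    N25: 247+37 = 284 > 70
  N26 sheds 74 MW to N16: 74 each.
    N16: 87+74 = 161 > 100
  N6 sheds 141 MW to N10: 141 each.
    N10: 62+141 = 203 > 70
Round 4 — N10, N16, N25 trip offline.
  N10 sheds 203 MW: no online neighbours, lost.
  N16 sheds 161 MW: no online neighbours, lost.
  N25 sheds 284 MW to N14: 284 each.
    N14: 10+284 = 294 > 60
Round 5 — N14 trips offline.
  N14 sheds 294 MW: no online neighbours, lost.
No further trips.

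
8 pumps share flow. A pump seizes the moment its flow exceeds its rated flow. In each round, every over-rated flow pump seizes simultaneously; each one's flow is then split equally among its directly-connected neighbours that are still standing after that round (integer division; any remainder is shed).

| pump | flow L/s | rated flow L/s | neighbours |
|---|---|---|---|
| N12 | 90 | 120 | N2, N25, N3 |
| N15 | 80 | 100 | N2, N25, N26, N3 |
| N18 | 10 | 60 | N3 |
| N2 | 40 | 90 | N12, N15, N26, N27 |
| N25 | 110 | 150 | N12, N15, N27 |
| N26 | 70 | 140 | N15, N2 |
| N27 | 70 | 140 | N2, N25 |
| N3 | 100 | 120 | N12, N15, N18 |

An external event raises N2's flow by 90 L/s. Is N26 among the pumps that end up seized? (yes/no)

Round 1 — N2 at 130 > 90. N2 seizes.
  N2 sheds 130 L/s to N12, N15, N26, N27: 32 each (2 lost).
    N12: 90+32 = 122 > 120
    N15: 80+32 = 112 > 100
    N26: 70+32 = 102 ≤ 140
    N27: 70+32 = 102 ≤ 140
Round 2 — N12, N15 seize.
  N12 sheds 122 L/s to N25, N3: 61 each.
    N25: 110+61 = 171 > 150
    N3: 100+61 = 161 > 120
  N15 sheds 112 L/s to N25, N26, N3: 37 each (1 lost).
    N25: 171+37 = 208 > 150
    N26: 102+37 = 139 ≤ 140
    N3: 161+37 = 198 > 120
Round 3 — N25, N3 seize.
  N25 sheds 208 L/s to N27: 208 each.
    N27: 102+208 = 310 > 140
  N3 sheds 198 L/s to N18: 198 each.
    N18: 10+198 = 208 > 60
Round 4 — N18, N27 seize.
  N18 sheds 208 L/s: no online neighbours, lost.
  N27 sheds 310 L/s: no online neighbours, lost.
No further seizures.

no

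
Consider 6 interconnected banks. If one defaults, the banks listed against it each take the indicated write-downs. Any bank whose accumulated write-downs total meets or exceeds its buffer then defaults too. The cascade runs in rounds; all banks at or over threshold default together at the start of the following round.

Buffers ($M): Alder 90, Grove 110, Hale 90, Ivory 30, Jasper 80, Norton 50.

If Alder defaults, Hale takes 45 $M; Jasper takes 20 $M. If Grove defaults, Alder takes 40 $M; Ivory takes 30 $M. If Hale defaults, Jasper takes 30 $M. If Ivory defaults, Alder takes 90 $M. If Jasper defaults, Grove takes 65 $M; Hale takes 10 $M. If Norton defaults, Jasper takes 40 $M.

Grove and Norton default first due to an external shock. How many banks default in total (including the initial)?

Round 1 — Grove, Norton default (initial).
  Alder: +40 → 40 < 90
  Ivory: +30 → 30 ≥ 30
  Jasper: +40 → 40 < 80
Round 2 — Ivory defaults.
  Alder: +90 → 130 ≥ 90
Round 3 — Alder defaults.
  Hale: +45 → 45 < 90
  Jasper: +20 → 60 < 80
No further defaults.

4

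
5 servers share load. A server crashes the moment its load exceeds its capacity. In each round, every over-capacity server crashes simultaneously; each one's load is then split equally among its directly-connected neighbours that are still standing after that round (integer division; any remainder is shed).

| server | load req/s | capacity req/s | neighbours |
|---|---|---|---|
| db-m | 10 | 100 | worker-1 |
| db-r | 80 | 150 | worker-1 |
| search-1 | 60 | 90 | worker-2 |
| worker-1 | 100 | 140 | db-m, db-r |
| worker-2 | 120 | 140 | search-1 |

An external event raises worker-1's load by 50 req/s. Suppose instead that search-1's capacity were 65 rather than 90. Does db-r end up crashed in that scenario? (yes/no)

With search-1's capacity at 65:
Round 1 — worker-1 at 150 > 140. worker-1 crashes.
  worker-1 sheds 150 req/s to db-m, db-r: 75 each.
    db-m: 10+75 = 85 ≤ 100
    db-r: 80+75 = 155 > 150
Round 2 — db-r crashes.
  db-r sheds 155 req/s: no online neighbours, lost.
No further crashes.

yes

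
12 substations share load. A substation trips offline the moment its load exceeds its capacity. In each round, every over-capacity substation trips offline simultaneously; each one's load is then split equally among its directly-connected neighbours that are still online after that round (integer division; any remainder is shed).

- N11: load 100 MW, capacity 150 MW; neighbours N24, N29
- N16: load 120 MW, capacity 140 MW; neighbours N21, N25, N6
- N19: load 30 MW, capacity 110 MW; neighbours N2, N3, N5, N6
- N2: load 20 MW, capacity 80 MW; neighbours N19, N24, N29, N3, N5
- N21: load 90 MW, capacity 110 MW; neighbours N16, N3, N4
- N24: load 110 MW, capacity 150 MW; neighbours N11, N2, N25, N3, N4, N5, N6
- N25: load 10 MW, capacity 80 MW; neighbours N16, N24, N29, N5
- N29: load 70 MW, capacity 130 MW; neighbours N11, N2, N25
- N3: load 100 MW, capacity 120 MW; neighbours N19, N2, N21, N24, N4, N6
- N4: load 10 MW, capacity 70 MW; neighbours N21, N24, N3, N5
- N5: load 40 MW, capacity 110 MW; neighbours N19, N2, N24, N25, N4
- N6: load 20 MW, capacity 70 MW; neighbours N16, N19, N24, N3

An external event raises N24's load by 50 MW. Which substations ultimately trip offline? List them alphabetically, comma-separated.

N11, N16, N19, N2, N21, N24, N25, N29, N3, N4, N5, N6

Round 1 — N24 at 160 > 150. N24 trips offline.
  N24 sheds 160 MW to N11, N2, N25, N3, N4, N5, N6: 22 each (6 lost).
    N11: 100+22 = 122 ≤ 150
    N2: 20+22 = 42 ≤ 80
    N25: 10+22 = 32 ≤ 80
    N3: 100+22 = 122 > 120
    N4: 10+22 = 32 ≤ 70
    N5: 40+22 = 62 ≤ 110
    N6: 20+22 = 42 ≤ 70
Round 2 — N3 trips offline.
  N3 sheds 122 MW to N19, N2, N21, N4, N6: 24 each (2 lost).
    N19: 30+24 = 54 ≤ 110
    N2: 42+24 = 66 ≤ 80
    N21: 90+24 = 114 > 110
    N4: 32+24 = 56 ≤ 70
    N6: 42+24 = 66 ≤ 70
Round 3 — N21 trips offline.
  N21 sheds 114 MW to N16, N4: 57 each.
    N16: 120+57 = 177 > 140
    N4: 56+57 = 113 > 70
Round 4 — N16, N4 trip offline.
  N16 sheds 177 MW to N25, N6: 88 each (1 lost).
    N25: 32+88 = 120 > 80
    N6: 66+88 = 154 > 70
  N4 sheds 113 MW to N5: 113 each.
    N5: 62+113 = 175 > 110
Round 5 — N25, N5, N6 trip offline.
  N25 sheds 120 MW to N29: 120 each.
    N29: 70+120 = 190 > 130
  N5 sheds 175 MW to N19, N2: 87 each (1 lost).
    N19: 54+87 = 141 > 110
    N2: 66+87 = 153 > 80
  N6 sheds 154 MW to N19: 154 each.
    N19: 141+154 = 295 > 110
Round 6 — N19, N2, N29 trip offline.
  N19 sheds 295 MW: no online neighbours, lost.
  N2 sheds 153 MW: no online neighbours, lost.
  N29 sheds 190 MW to N11: 190 each.
    N11: 122+190 = 312 > 150
Round 7 — N11 trips offline.
  N11 sheds 312 MW: no online neighbours, lost.
No further trips.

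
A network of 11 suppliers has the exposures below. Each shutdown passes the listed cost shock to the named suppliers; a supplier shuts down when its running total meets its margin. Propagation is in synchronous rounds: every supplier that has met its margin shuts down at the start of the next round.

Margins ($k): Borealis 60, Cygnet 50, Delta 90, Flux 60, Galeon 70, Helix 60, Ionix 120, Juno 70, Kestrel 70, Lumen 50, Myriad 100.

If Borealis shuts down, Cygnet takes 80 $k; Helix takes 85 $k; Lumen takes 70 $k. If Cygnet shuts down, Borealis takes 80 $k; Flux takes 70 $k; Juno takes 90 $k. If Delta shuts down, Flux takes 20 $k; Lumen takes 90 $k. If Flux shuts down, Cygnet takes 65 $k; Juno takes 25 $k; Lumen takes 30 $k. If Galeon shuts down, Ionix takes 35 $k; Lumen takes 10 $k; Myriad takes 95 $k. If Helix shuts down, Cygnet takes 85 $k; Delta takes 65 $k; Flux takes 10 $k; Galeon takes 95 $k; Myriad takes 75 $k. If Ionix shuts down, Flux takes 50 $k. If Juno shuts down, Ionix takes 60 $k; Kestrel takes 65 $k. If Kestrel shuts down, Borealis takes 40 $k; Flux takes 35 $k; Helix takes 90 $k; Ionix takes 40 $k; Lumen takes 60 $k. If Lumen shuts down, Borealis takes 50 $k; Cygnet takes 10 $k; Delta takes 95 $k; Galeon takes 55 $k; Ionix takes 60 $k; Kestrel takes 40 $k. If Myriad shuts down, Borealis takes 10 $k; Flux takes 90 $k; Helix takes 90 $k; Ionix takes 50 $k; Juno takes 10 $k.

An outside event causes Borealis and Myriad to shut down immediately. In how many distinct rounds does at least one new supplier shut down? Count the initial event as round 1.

Round 1 — Borealis, Myriad shut down (initial).
  Cygnet: +80 → 80 ≥ 50
  Flux: +90 → 90 ≥ 60
  Helix: +85+90 → 175 ≥ 60
  Ionix: +50 → 50 < 120
  Juno: +10 → 10 < 70
  Lumen: +70 → 70 ≥ 50
Round 2 — Cygnet, Flux, Helix, Lumen shut down.
  Delta: +65+95 → 160 ≥ 90
  Galeon: +95+55 → 150 ≥ 70
  Ionix: +60 → 110 < 120
  Juno: +90+25 → 125 ≥ 70
  Kestrel: +40 → 40 < 70
Round 3 — Delta, Galeon, Juno shut down.
  Ionix: +35+60 → 205 ≥ 120
  Kestrel: +65 → 105 ≥ 70
Round 4 — Ionix, Kestrel shut down.
No further shutdowns.

4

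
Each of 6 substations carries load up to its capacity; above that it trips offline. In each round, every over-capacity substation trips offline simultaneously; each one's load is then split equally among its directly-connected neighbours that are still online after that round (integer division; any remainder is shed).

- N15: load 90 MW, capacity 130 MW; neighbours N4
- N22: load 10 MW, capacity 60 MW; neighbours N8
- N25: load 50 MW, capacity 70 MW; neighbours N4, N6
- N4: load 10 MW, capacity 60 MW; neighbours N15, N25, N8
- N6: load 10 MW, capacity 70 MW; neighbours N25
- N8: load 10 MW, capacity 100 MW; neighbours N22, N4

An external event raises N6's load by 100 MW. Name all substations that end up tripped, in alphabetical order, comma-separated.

N15, N25, N4, N6

Round 1 — N6 at 110 > 70. N6 trips offline.
  N6 sheds 110 MW to N25: 110 each.
    N25: 50+110 = 160 > 70
Round 2 — N25 trips offline.
  N25 sheds 160 MW to N4: 160 each.
    N4: 10+160 = 170 > 60
Round 3 — N4 trips offline.
  N4 sheds 170 MW to N15, N8: 85 each.
    N15: 90+85 = 175 > 130
    N8: 10+85 = 95 ≤ 100
Round 4 — N15 trips offline.
  N15 sheds 175 MW: no online neighbours, lost.
No further trips.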